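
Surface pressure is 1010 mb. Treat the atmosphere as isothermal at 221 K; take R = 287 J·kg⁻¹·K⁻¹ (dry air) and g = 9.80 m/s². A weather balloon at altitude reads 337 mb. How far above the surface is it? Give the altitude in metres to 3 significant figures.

z ≈ 7100 m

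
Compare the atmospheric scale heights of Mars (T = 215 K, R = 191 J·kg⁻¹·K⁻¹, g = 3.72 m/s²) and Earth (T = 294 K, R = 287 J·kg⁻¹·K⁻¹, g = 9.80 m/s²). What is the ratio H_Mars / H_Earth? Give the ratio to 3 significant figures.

H = RT/g for each body.
H_Mars = 191 × 215 / 3.72 = 11039 m.
H_Earth = 287 × 294 / 9.80 = 8610.0 m.
H_Mars/H_Earth = 11039/8610.0 = 1.2821.

H_Mars/H_Earth ≈ 1.28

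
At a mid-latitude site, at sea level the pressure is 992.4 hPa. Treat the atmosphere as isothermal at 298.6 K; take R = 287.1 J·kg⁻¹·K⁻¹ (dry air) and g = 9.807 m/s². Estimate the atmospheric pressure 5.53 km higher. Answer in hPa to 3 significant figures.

P ≈ 527 hPa

Scale height: H = RT/g = 287.1 × 298.6 / 9.807 = 8741.5 m.
Barometric formula: P = P₀ exp(−z/H).
z/H = 5530.0/8741.5 = 0.63261; exp(−0.63261) = 0.53120.
P = 992.4 × 0.53120 = 527.16 hPa.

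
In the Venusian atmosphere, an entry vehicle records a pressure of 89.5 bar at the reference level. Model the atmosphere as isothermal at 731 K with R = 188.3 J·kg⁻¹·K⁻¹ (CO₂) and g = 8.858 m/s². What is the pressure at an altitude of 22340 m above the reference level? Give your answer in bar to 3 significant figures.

P ≈ 21.3 bar

Scale height: H = RT/g = 188.3 × 731 / 8.858 = 15539 m.
Barometric formula: P = P₀ exp(−z/H).
z/H = 22340/15539 = 1.4377; exp(−1.4377) = 0.23747.
P = 89.5 × 0.23747 = 21.254 bar.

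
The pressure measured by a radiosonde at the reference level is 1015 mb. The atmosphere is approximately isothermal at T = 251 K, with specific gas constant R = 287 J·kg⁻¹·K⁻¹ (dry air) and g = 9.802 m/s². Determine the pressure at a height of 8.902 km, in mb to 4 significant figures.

Scale height: H = RT/g = 287 × 251 / 9.802 = 7349.2 m.
Barometric formula: P = P₀ exp(−z/H).
z/H = 8902.0/7349.2 = 1.2113; exp(−1.2113) = 0.29781.
P = 1015 × 0.29781 = 302.28 mb.

P ≈ 302.3 mb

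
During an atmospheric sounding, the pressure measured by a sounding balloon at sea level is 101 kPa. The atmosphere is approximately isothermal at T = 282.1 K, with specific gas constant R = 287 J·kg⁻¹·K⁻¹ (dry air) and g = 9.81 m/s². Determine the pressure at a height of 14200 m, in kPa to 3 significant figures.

Scale height: H = RT/g = 287 × 282.1 / 9.81 = 8253.1 m.
Barometric formula: P = P₀ exp(−z/H).
z/H = 14200/8253.1 = 1.7206; exp(−1.7206) = 0.17896.
P = 101 × 0.17896 = 18.075 kPa.

P ≈ 18.1 kPa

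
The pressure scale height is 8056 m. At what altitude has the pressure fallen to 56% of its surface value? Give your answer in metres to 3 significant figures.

z ≈ 4670 m

Set P/P₀ = exp(−z/H) = 0.56, so z = −H ln(0.56).
−ln(0.56) = 0.57982; z = 8056.0 × 0.57982 = 4671.0 m.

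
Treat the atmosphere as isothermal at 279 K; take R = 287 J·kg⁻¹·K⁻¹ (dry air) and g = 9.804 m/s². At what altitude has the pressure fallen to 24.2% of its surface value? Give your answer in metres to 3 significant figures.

z ≈ 11600 m

Scale height: H = RT/g = 287 × 279 / 9.804 = 8167.4 m.
Set P/P₀ = exp(−z/H) = 0.242, so z = −H ln(0.242).
−ln(0.242) = 1.4188; z = 8167.4 × 1.4188 = 11588 m.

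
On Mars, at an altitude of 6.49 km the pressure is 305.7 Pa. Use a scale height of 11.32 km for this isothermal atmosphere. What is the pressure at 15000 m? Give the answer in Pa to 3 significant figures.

P ≈ 144 Pa

Between two levels, P₂ = P₁ exp(−Δz/H) with Δz = z₂ − z₁.
Δz = 15000 − 6490.0 = 8510.0 m; Δz/H = 8510.0/11320 = 0.75177.
P₂ = 305.7 × exp(−0.75177) = 305.7 × 0.47153 = 144.15 Pa.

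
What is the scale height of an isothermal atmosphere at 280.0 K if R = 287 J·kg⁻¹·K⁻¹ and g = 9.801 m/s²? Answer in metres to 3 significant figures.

The scale height of an isothermal atmosphere is H = RT/g.
H = 287 × 280.0 / 9.801 = 80360/9.801 = 8199.2 m.

H ≈ 8200 m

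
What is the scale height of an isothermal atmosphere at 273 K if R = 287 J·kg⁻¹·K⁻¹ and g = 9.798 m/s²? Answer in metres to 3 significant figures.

The scale height of an isothermal atmosphere is H = RT/g.
H = 287 × 273 / 9.798 = 78351/9.798 = 7996.6 m.

H ≈ 8000 m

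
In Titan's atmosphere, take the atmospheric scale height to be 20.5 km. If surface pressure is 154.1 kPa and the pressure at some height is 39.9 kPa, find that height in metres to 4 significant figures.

z ≈ 27700 m

Invert the barometric formula: z = H ln(P₀/P).
P₀/P = 154.1/39.9 = 3.8622; ln(3.8622) = 1.3512.
z = 20500 × 1.3512 = 27700 m.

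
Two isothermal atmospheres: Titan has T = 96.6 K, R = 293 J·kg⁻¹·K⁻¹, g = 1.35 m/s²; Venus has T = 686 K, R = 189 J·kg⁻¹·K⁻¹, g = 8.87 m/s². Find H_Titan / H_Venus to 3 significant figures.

H_Titan/H_Venus ≈ 1.43

H = RT/g for each body.
H_Titan = 293 × 96.6 / 1.35 = 20966 m.
H_Venus = 189 × 686 / 8.87 = 14617 m.
H_Titan/H_Venus = 20966/14617 = 1.4344.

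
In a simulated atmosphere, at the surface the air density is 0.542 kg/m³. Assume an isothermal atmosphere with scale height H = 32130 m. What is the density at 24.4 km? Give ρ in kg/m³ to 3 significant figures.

In an isothermal atmosphere, density decays like pressure: ρ = ρ₀ exp(−z/H).
z/H = 24400/32130 = 0.75941; exp(−0.75941) = 0.46794.
ρ = 0.542 × 0.46794 = 0.25362 kg/m³.

ρ ≈ 0.254 kg/m³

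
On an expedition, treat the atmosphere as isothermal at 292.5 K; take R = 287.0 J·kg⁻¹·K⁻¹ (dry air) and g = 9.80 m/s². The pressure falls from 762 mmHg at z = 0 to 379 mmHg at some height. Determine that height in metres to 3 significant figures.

Scale height: H = RT/g = 287.0 × 292.5 / 9.80 = 8566.1 m.
Invert the barometric formula: z = H ln(P₀/P).
P₀/P = 762/379 = 2.0106; ln(2.0106) = 0.69843.
z = 8566.1 × 0.69843 = 5982.8 m.

z ≈ 5980 m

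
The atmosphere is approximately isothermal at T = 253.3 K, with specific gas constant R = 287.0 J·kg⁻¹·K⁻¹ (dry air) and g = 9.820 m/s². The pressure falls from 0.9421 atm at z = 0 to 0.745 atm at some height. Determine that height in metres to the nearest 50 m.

Scale height: H = RT/g = 287.0 × 253.3 / 9.820 = 7403.0 m.
Invert the barometric formula: z = H ln(P₀/P).
P₀/P = 0.9421/0.745 = 1.2646; ln(1.2646) = 0.23476.
z = 7403.0 × 0.23476 = 1737.9 m.

z ≈ 1750 m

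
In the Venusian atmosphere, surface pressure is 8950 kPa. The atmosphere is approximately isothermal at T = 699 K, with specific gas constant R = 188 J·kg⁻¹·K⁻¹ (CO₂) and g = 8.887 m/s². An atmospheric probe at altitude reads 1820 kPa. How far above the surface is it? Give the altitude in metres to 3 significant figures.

Scale height: H = RT/g = 188 × 699 / 8.887 = 14787 m.
Invert the barometric formula: z = H ln(P₀/P).
P₀/P = 8950/1820 = 4.9176; ln(4.9176) = 1.5928.
z = 14787 × 1.5928 = 23553 m.

z ≈ 23600 m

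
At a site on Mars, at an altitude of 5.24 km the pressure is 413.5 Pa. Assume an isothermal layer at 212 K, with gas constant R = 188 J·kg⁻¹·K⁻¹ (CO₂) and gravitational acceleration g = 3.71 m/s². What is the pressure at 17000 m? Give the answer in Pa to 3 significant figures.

P ≈ 138 Pa

Scale height: H = RT/g = 188 × 212 / 3.71 = 10743 m.
Between two levels, P₂ = P₁ exp(−Δz/H) with Δz = z₂ − z₁.
Δz = 17000 − 5240.0 = 11760 m; Δz/H = 11760/10743 = 1.0947.
P₂ = 413.5 × exp(−1.0947) = 413.5 × 0.33464 = 138.37 Pa.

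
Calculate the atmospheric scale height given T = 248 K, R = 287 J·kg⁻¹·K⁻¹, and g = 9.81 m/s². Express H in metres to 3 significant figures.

The scale height of an isothermal atmosphere is H = RT/g.
H = 287 × 248 / 9.81 = 71176/9.81 = 7255.5 m.

H ≈ 7260 m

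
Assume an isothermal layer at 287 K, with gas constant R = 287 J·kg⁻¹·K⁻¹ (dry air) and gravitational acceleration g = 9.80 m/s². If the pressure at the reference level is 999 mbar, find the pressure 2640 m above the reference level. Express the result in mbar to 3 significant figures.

P ≈ 730 mbar

Scale height: H = RT/g = 287 × 287 / 9.80 = 8405.0 m.
Barometric formula: P = P₀ exp(−z/H).
z/H = 2640.0/8405.0 = 0.31410; exp(−0.31410) = 0.73045.
P = 999 × 0.73045 = 729.72 mbar.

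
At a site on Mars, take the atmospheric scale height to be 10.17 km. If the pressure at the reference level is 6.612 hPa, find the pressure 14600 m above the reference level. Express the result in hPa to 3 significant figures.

P ≈ 1.57 hPa

Barometric formula: P = P₀ exp(−z/H).
z/H = 14600/10170 = 1.4356; exp(−1.4356) = 0.23797.
P = 6.612 × 0.23797 = 1.5735 hPa.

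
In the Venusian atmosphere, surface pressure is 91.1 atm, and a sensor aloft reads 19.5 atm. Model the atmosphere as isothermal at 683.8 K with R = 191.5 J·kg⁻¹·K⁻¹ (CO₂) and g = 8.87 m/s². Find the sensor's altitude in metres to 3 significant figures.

z ≈ 22800 m

Scale height: H = RT/g = 191.5 × 683.8 / 8.87 = 14763 m.
Invert the barometric formula: z = H ln(P₀/P).
P₀/P = 91.1/19.5 = 4.6718; ln(4.6718) = 1.5415.
z = 14763 × 1.5415 = 22757 m.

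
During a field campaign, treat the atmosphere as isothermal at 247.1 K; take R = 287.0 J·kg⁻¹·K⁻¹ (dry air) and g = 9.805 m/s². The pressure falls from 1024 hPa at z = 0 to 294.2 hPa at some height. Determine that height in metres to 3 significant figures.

Scale height: H = RT/g = 287.0 × 247.1 / 9.805 = 7232.8 m.
Invert the barometric formula: z = H ln(P₀/P).
P₀/P = 1024/294.2 = 3.4806; ln(3.4806) = 1.2472.
z = 7232.8 × 1.2472 = 9020.7 m.

z ≈ 9020 m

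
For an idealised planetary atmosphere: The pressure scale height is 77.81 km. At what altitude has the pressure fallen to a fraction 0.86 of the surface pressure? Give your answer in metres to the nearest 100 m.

Set P/P₀ = exp(−z/H) = 0.86, so z = −H ln(0.86).
−ln(0.86) = 0.15082; z = 77810 × 0.15082 = 11735 m.

z ≈ 11700 m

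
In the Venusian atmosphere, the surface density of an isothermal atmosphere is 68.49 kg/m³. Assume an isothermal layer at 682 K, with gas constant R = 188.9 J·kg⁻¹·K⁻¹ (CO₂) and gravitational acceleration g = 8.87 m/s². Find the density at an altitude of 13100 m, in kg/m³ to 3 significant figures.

Scale height: H = RT/g = 188.9 × 682 / 8.87 = 14524 m.
In an isothermal atmosphere, density decays like pressure: ρ = ρ₀ exp(−z/H).
z/H = 13100/14524 = 0.90196; exp(−0.90196) = 0.40577.
ρ = 68.49 × 0.40577 = 27.791 kg/m³.

ρ ≈ 27.8 kg/m³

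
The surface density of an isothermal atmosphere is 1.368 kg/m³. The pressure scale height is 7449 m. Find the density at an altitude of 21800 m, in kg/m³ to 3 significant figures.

ρ ≈ 0.0733 kg/m³

In an isothermal atmosphere, density decays like pressure: ρ = ρ₀ exp(−z/H).
z/H = 21800/7449.0 = 2.9266; exp(−2.9266) = 0.053579.
ρ = 1.368 × 0.053579 = 0.073296 kg/m³.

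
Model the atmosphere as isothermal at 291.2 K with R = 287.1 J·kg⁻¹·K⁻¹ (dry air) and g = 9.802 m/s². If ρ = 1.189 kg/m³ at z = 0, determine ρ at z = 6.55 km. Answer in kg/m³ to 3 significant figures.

ρ ≈ 0.552 kg/m³

Scale height: H = RT/g = 287.1 × 291.2 / 9.802 = 8529.2 m.
In an isothermal atmosphere, density decays like pressure: ρ = ρ₀ exp(−z/H).
z/H = 6550.0/8529.2 = 0.76795; exp(−0.76795) = 0.46396.
ρ = 1.189 × 0.46396 = 0.55165 kg/m³.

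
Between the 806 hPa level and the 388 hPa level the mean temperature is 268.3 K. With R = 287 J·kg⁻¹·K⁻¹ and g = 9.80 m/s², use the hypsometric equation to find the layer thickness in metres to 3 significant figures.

Δz ≈ 5740 m

Hypsometric equation: Δz = (R T̄/g) ln(P₁/P₂).
R T̄/g = 287 × 268.3 / 9.80 = 7857.4 m.
ln(806/388) = ln(2.0773) = 0.73107.
Δz = 7857.4 × 0.73107 = 5744.3 m.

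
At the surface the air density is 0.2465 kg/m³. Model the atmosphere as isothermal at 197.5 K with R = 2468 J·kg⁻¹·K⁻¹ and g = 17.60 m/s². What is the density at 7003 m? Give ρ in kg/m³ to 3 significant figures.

ρ ≈ 0.191 kg/m³

Scale height: H = RT/g = 2468 × 197.5 / 17.60 = 27695 m.
In an isothermal atmosphere, density decays like pressure: ρ = ρ₀ exp(−z/H).
z/H = 7003.0/27695 = 0.25286; exp(−0.25286) = 0.77658.
ρ = 0.2465 × 0.77658 = 0.19143 kg/m³.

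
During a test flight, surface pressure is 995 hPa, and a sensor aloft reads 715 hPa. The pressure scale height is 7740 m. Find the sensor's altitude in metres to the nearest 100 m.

Invert the barometric formula: z = H ln(P₀/P).
P₀/P = 995/715 = 1.3916; ln(1.3916) = 0.33045.
z = 7740.0 × 0.33045 = 2557.7 m.

z ≈ 2600 m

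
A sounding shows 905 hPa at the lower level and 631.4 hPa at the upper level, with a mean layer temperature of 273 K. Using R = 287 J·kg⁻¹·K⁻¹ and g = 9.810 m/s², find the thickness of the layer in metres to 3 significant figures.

Δz ≈ 2880 m

Hypsometric equation: Δz = (R T̄/g) ln(P₁/P₂).
R T̄/g = 287 × 273 / 9.810 = 7986.9 m.
ln(905/631.4) = ln(1.4333) = 0.35998.
Δz = 7986.9 × 0.35998 = 2875.1 m.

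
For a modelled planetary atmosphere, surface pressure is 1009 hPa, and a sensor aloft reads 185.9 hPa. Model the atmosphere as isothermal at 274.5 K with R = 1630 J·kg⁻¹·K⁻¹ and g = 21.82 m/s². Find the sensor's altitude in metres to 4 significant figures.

Scale height: H = RT/g = 1630 × 274.5 / 21.82 = 20506 m.
Invert the barometric formula: z = H ln(P₀/P).
P₀/P = 1009/185.9 = 5.4276; ln(5.4276) = 1.6915.
z = 20506 × 1.6915 = 34686 m.

z ≈ 34690 m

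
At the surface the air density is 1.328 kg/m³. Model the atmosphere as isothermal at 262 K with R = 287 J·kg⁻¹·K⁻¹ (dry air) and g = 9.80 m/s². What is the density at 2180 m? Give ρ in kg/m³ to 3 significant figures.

ρ ≈ 1.00 kg/m³

Scale height: H = RT/g = 287 × 262 / 9.80 = 7672.9 m.
In an isothermal atmosphere, density decays like pressure: ρ = ρ₀ exp(−z/H).
z/H = 2180.0/7672.9 = 0.28412; exp(−0.28412) = 0.75268.
ρ = 1.328 × 0.75268 = 0.99956 kg/m³.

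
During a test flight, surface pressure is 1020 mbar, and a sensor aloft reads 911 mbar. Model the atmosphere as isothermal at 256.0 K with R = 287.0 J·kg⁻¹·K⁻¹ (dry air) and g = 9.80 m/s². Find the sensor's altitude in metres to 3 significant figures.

Scale height: H = RT/g = 287.0 × 256.0 / 9.80 = 7497.1 m.
Invert the barometric formula: z = H ln(P₀/P).
P₀/P = 1020/911 = 1.1196; ln(1.1196) = 0.11297.
z = 7497.1 × 0.11297 = 846.95 m.

z ≈ 847 m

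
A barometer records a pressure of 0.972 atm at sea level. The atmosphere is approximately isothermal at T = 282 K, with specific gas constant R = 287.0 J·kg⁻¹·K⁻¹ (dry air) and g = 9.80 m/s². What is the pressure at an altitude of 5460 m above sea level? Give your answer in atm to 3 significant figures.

P ≈ 0.502 atm

Scale height: H = RT/g = 287.0 × 282 / 9.80 = 8258.6 m.
Barometric formula: P = P₀ exp(−z/H).
z/H = 5460.0/8258.6 = 0.66113; exp(−0.66113) = 0.51627.
P = 0.972 × 0.51627 = 0.50181 atm.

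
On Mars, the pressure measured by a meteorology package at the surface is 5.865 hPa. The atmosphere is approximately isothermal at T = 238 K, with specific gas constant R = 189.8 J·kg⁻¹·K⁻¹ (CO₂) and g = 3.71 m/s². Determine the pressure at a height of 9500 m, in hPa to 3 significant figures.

Scale height: H = RT/g = 189.8 × 238 / 3.71 = 12176 m.
Barometric formula: P = P₀ exp(−z/H).
z/H = 9500.0/12176 = 0.78022; exp(−0.78022) = 0.45831.
P = 5.865 × 0.45831 = 2.6880 hPa.

P ≈ 2.69 hPa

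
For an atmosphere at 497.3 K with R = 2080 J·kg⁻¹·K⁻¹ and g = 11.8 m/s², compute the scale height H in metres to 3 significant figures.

The scale height of an isothermal atmosphere is H = RT/g.
H = 2080 × 497.3 / 11.8 = 1034400/11.8 = 87661 m.

H ≈ 87700 m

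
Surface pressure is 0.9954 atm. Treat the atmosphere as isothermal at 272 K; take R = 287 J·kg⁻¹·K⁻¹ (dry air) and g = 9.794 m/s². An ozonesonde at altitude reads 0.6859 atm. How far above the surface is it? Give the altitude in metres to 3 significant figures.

z ≈ 2970 m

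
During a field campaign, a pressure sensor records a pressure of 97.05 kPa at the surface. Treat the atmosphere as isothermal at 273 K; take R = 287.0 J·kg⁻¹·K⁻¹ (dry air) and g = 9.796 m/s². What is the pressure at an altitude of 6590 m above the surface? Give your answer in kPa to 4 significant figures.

P ≈ 42.58 kPa

Scale height: H = RT/g = 287.0 × 273 / 9.796 = 7998.3 m.
Barometric formula: P = P₀ exp(−z/H).
z/H = 6590.0/7998.3 = 0.82393; exp(−0.82393) = 0.43870.
P = 97.05 × 0.43870 = 42.576 kPa.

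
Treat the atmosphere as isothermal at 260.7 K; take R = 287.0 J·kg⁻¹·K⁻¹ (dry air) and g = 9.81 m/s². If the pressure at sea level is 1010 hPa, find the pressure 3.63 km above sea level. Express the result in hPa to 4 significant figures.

P ≈ 627.5 hPa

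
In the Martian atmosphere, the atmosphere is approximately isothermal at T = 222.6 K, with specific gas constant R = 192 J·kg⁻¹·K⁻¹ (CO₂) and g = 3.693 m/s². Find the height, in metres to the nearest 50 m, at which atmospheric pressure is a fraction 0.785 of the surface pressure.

Scale height: H = RT/g = 192 × 222.6 / 3.693 = 11573 m.
Set P/P₀ = exp(−z/H) = 0.785, so z = −H ln(0.785).
−ln(0.785) = 0.24207; z = 11573 × 0.24207 = 2801.5 m.

z ≈ 2800 m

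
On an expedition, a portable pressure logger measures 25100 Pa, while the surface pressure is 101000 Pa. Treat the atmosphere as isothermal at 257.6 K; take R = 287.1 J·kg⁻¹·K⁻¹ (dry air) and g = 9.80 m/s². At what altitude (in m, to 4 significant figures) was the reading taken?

z ≈ 10510 m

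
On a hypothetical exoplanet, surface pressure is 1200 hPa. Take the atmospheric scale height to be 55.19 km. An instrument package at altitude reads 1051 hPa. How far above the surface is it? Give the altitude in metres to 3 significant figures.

Invert the barometric formula: z = H ln(P₀/P).
P₀/P = 1200/1051 = 1.1418; ln(1.1418) = 0.13261.
z = 55190 × 0.13261 = 7318.7 m.

z ≈ 7320 m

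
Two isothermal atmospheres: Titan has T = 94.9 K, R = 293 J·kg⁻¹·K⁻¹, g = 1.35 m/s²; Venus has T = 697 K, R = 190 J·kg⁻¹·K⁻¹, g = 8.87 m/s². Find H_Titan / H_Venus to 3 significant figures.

H = RT/g for each body.
H_Titan = 293 × 94.9 / 1.35 = 20597 m.
H_Venus = 190 × 697 / 8.87 = 14930 m.
H_Titan/H_Venus = 20597/14930 = 1.3796.

H_Titan/H_Venus ≈ 1.38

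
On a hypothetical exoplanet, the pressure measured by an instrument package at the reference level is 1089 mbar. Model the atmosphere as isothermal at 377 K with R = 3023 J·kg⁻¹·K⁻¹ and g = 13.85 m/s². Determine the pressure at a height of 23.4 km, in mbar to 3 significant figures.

P ≈ 819 mbar

Scale height: H = RT/g = 3023 × 377 / 13.85 = 82287 m.
Barometric formula: P = P₀ exp(−z/H).
z/H = 23400/82287 = 0.28437; exp(−0.28437) = 0.75249.
P = 1089 × 0.75249 = 819.46 mbar.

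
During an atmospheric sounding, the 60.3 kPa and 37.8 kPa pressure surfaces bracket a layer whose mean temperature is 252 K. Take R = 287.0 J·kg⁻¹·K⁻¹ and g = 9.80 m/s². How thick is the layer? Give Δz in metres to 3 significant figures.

Hypsometric equation: Δz = (R T̄/g) ln(P₁/P₂).
R T̄/g = 287.0 × 252 / 9.80 = 7380.0 m.
ln(60.3/37.8) = ln(1.5952) = 0.46700.
Δz = 7380.0 × 0.46700 = 3446.5 m.

Δz ≈ 3450 m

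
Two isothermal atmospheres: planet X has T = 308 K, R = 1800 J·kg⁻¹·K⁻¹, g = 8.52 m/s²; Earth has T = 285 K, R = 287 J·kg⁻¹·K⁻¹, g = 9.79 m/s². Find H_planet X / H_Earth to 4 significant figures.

H = RT/g for each body.
H_planet X = 1800 × 308 / 8.52 = 65070 m.
H_Earth = 287 × 285 / 9.79 = 8355.0 m.
H_planet X/H_Earth = 65070/8355.0 = 7.7882.

H_planet X/H_Earth ≈ 7.788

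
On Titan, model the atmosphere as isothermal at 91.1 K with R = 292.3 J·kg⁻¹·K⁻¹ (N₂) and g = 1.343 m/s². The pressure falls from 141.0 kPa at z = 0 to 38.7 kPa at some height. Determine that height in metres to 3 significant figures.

Scale height: H = RT/g = 292.3 × 91.1 / 1.343 = 19828 m.
Invert the barometric formula: z = H ln(P₀/P).
P₀/P = 141.0/38.7 = 3.6434; ln(3.6434) = 1.2929.
z = 19828 × 1.2929 = 25636 m.

z ≈ 25600 m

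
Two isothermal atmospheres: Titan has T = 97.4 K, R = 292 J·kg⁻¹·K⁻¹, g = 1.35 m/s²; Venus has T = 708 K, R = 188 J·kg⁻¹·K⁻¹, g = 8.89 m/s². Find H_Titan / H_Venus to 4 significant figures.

H_Titan/H_Venus ≈ 1.407

H = RT/g for each body.
H_Titan = 292 × 97.4 / 1.35 = 21067 m.
H_Venus = 188 × 708 / 8.89 = 14972 m.
H_Titan/H_Venus = 21067/14972 = 1.4071.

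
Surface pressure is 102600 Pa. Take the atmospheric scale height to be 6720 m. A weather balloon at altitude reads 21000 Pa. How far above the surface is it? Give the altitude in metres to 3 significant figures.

Invert the barometric formula: z = H ln(P₀/P).
P₀/P = 102600/21000 = 4.8857; ln(4.8857) = 1.5863.
z = 6720.0 × 1.5863 = 10660 m.

z ≈ 10700 m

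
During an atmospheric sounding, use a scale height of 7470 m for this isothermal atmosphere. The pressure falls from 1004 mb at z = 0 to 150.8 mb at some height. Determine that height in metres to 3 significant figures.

z ≈ 14200 m

Invert the barometric formula: z = H ln(P₀/P).
P₀/P = 1004/150.8 = 6.6578; ln(6.6578) = 1.8958.
z = 7470.0 × 1.8958 = 14162 m.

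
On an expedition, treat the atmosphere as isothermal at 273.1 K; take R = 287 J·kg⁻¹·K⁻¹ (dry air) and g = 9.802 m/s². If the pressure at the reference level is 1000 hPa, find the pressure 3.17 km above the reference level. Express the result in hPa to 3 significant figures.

P ≈ 673 hPa

Scale height: H = RT/g = 287 × 273.1 / 9.802 = 7996.3 m.
Barometric formula: P = P₀ exp(−z/H).
z/H = 3170.0/7996.3 = 0.39643; exp(−0.39643) = 0.67272.
P = 1000 × 0.67272 = 672.72 hPa.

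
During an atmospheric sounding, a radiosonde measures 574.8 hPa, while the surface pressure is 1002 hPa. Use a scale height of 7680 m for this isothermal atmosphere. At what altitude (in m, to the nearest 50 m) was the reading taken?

Invert the barometric formula: z = H ln(P₀/P).
P₀/P = 1002/574.8 = 1.7432; ln(1.7432) = 0.55572.
z = 7680.0 × 0.55572 = 4267.9 m.

z ≈ 4250 m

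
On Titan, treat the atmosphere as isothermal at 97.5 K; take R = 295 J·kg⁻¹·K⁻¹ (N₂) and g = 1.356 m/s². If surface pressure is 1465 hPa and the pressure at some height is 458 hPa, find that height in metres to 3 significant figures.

Scale height: H = RT/g = 295 × 97.5 / 1.356 = 21211 m.
Invert the barometric formula: z = H ln(P₀/P).
P₀/P = 1465/458 = 3.1987; ln(3.1987) = 1.1627.
z = 21211 × 1.1627 = 24662 m.

z ≈ 24700 m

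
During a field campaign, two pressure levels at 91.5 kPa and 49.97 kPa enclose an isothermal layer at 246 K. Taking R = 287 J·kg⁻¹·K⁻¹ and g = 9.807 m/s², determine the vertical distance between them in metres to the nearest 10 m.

Δz ≈ 4350 m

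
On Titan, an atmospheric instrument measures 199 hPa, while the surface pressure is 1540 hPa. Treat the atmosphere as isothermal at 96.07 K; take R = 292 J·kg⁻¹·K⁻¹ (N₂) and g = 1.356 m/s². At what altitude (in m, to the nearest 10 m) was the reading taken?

z ≈ 42330 m

Scale height: H = RT/g = 292 × 96.07 / 1.356 = 20688 m.
Invert the barometric formula: z = H ln(P₀/P).
P₀/P = 1540/199 = 7.7387; ln(7.7387) = 2.0462.
z = 20688 × 2.0462 = 42332 m.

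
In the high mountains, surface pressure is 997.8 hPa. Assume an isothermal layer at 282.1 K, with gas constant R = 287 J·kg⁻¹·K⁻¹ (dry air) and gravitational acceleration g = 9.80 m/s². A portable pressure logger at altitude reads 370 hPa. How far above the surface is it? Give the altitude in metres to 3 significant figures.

z ≈ 8200 m

Scale height: H = RT/g = 287 × 282.1 / 9.80 = 8261.5 m.
Invert the barometric formula: z = H ln(P₀/P).
P₀/P = 997.8/370 = 2.6968; ln(2.6968) = 0.99207.
z = 8261.5 × 0.99207 = 8196.0 m.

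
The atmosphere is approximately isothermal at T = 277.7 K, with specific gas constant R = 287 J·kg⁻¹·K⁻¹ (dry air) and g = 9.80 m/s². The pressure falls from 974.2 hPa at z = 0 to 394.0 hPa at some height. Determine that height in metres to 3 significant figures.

Scale height: H = RT/g = 287 × 277.7 / 9.80 = 8132.6 m.
Invert the barometric formula: z = H ln(P₀/P).
P₀/P = 974.2/394.0 = 2.4726; ln(2.4726) = 0.90527.
z = 8132.6 × 0.90527 = 7362.2 m.

z ≈ 7360 m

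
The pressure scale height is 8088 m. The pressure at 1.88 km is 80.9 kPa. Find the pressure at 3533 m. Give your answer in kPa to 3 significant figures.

P ≈ 65.9 kPa

Between two levels, P₂ = P₁ exp(−Δz/H) with Δz = z₂ − z₁.
Δz = 3533.0 − 1880.0 = 1653.0 m; Δz/H = 1653.0/8088.0 = 0.20438.
P₂ = 80.9 × exp(−0.20438) = 80.9 × 0.81515 = 65.946 kPa.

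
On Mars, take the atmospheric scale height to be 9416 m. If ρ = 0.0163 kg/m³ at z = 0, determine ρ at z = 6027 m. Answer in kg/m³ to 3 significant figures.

ρ ≈ 0.00859 kg/m³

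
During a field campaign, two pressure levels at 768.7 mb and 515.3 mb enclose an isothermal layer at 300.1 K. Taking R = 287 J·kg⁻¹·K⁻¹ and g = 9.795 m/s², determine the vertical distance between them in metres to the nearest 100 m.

Hypsometric equation: Δz = (R T̄/g) ln(P₁/P₂).
R T̄/g = 287 × 300.1 / 9.795 = 8793.1 m.
ln(768.7/515.3) = ln(1.4918) = 0.39998.
Δz = 8793.1 × 0.39998 = 3517.1 m.

Δz ≈ 3500 m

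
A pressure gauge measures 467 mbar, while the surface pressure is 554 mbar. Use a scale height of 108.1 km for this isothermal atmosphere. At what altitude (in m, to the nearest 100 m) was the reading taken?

z ≈ 18500 m

Invert the barometric formula: z = H ln(P₀/P).
P₀/P = 554/467 = 1.1863; ln(1.1863) = 0.17084.
z = 108100 × 0.17084 = 18468 m.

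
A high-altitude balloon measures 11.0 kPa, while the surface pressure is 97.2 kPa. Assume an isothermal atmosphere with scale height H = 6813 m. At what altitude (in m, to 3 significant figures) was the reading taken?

z ≈ 14800 m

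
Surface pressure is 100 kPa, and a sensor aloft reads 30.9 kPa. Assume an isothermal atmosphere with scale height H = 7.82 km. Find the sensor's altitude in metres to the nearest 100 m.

Invert the barometric formula: z = H ln(P₀/P).
P₀/P = 100/30.9 = 3.2362; ln(3.2362) = 1.1744.
z = 7820.0 × 1.1744 = 9183.8 m.

z ≈ 9200 m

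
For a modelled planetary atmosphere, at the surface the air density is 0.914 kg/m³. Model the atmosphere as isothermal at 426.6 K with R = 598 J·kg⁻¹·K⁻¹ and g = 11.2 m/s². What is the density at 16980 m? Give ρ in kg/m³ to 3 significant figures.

Scale height: H = RT/g = 598 × 426.6 / 11.2 = 22777 m.
In an isothermal atmosphere, density decays like pressure: ρ = ρ₀ exp(−z/H).
z/H = 16980/22777 = 0.74549; exp(−0.74549) = 0.47450.
ρ = 0.914 × 0.47450 = 0.43369 kg/m³.

ρ ≈ 0.434 kg/m³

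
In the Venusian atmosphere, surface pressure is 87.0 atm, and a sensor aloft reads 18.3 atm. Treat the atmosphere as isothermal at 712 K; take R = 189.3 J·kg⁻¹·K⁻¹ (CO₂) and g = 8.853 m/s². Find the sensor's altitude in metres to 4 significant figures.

Scale height: H = RT/g = 189.3 × 712 / 8.853 = 15224 m.
Invert the barometric formula: z = H ln(P₀/P).
P₀/P = 87.0/18.3 = 4.7541; ln(4.7541) = 1.5590.
z = 15224 × 1.5590 = 23734 m.

z ≈ 23730 m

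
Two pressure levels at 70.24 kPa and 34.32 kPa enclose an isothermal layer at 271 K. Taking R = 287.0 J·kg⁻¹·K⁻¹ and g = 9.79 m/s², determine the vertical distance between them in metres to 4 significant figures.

Δz ≈ 5690 m

Hypsometric equation: Δz = (R T̄/g) ln(P₁/P₂).
R T̄/g = 287.0 × 271 / 9.79 = 7944.5 m.
ln(70.24/34.32) = ln(2.0466) = 0.71618.
Δz = 7944.5 × 0.71618 = 5689.7 m.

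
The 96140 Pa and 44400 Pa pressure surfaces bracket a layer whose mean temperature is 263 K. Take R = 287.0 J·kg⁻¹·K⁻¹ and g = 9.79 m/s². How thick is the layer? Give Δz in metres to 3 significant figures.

Hypsometric equation: Δz = (R T̄/g) ln(P₁/P₂).
R T̄/g = 287.0 × 263 / 9.79 = 7710.0 m.
ln(96140/44400) = ln(2.1653) = 0.77256.
Δz = 7710.0 × 0.77256 = 5956.4 m.

Δz ≈ 5960 m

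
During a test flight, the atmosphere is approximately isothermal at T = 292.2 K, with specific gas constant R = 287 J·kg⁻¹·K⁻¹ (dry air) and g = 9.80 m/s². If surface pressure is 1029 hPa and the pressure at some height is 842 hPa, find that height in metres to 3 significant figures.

Scale height: H = RT/g = 287 × 292.2 / 9.80 = 8557.3 m.
Invert the barometric formula: z = H ln(P₀/P).
P₀/P = 1029/842 = 1.2221; ln(1.2221) = 0.20057.
z = 8557.3 × 0.20057 = 1716.3 m.

z ≈ 1720 m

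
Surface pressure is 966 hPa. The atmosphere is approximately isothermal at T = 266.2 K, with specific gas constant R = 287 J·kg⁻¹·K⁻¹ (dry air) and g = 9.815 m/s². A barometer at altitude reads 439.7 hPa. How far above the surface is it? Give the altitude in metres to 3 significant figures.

z ≈ 6130 m

Scale height: H = RT/g = 287 × 266.2 / 9.815 = 7783.9 m.
Invert the barometric formula: z = H ln(P₀/P).
P₀/P = 966/439.7 = 2.1970; ln(2.1970) = 0.78709.
z = 7783.9 × 0.78709 = 6126.6 m.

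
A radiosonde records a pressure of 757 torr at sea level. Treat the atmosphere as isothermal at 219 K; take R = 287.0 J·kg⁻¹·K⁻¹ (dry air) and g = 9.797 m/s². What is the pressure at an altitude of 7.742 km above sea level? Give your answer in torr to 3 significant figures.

P ≈ 226 torr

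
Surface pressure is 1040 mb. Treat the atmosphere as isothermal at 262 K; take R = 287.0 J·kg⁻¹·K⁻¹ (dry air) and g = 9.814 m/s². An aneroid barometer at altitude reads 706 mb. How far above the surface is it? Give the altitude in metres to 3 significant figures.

z ≈ 2970 m

Scale height: H = RT/g = 287.0 × 262 / 9.814 = 7661.9 m.
Invert the barometric formula: z = H ln(P₀/P).
P₀/P = 1040/706 = 1.4731; ln(1.4731) = 0.38737.
z = 7661.9 × 0.38737 = 2968.0 m.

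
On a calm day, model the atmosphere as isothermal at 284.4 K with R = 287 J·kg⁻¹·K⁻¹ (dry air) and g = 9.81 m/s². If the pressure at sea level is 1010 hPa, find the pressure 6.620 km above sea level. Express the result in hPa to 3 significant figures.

P ≈ 456 hPa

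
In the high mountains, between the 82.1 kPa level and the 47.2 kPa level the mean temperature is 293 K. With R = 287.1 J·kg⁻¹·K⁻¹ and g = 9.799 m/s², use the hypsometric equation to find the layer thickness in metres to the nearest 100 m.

Δz ≈ 4800 m

Hypsometric equation: Δz = (R T̄/g) ln(P₁/P₂).
R T̄/g = 287.1 × 293 / 9.799 = 8584.6 m.
ln(82.1/47.2) = ln(1.7394) = 0.55354.
Δz = 8584.6 × 0.55354 = 4751.9 m.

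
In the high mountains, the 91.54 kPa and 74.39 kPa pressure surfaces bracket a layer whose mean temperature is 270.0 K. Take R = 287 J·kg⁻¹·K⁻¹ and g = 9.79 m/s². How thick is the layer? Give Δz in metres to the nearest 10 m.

Hypsometric equation: Δz = (R T̄/g) ln(P₁/P₂).
R T̄/g = 287 × 270.0 / 9.79 = 7915.2 m.
ln(91.54/74.39) = ln(1.2305) = 0.20742.
Δz = 7915.2 × 0.20742 = 1641.8 m.

Δz ≈ 1640 m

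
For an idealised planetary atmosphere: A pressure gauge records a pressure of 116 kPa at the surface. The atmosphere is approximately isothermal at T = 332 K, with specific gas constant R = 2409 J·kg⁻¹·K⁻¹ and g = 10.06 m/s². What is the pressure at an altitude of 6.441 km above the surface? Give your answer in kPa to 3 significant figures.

Scale height: H = RT/g = 2409 × 332 / 10.06 = 79502 m.
Barometric formula: P = P₀ exp(−z/H).
z/H = 6441.0/79502 = 0.081017; exp(−0.081017) = 0.92218.
P = 116 × 0.92218 = 106.97 kPa.

P ≈ 107 kPa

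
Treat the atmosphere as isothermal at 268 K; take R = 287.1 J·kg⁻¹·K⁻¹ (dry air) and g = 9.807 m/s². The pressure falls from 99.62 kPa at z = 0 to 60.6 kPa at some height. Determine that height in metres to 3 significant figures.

z ≈ 3900 m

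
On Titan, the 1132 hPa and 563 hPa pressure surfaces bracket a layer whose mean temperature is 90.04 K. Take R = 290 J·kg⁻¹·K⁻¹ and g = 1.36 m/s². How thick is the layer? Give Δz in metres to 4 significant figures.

Δz ≈ 13410 m

Hypsometric equation: Δz = (R T̄/g) ln(P₁/P₂).
R T̄/g = 290 × 90.04 / 1.36 = 19200 m.
ln(1132/563) = ln(2.0107) = 0.69848.
Δz = 19200 × 0.69848 = 13411 m.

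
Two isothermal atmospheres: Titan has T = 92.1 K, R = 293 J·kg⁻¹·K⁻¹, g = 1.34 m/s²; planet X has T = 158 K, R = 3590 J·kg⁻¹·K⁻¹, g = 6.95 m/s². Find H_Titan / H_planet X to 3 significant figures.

H_Titan/H_planet X ≈ 0.247

H = RT/g for each body.
H_Titan = 293 × 92.1 / 1.34 = 20138 m.
H_planet X = 3590 × 158 / 6.95 = 81614 m.
H_Titan/H_planet X = 20138/81614 = 0.24675.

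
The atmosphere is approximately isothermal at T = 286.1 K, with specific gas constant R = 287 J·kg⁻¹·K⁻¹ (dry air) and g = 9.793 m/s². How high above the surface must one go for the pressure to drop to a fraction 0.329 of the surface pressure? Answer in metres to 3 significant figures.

z ≈ 9320 m

Scale height: H = RT/g = 287 × 286.1 / 9.793 = 8384.6 m.
Set P/P₀ = exp(−z/H) = 0.329, so z = −H ln(0.329).
−ln(0.329) = 1.1117; z = 8384.6 × 1.1117 = 9321.2 m.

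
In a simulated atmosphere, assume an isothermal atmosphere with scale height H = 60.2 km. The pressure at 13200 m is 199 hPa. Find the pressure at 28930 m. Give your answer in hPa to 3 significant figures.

P ≈ 153 hPa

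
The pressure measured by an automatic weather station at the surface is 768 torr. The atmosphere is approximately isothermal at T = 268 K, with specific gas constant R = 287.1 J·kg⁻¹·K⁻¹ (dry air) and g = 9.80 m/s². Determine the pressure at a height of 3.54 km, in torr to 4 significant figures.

Scale height: H = RT/g = 287.1 × 268 / 9.80 = 7851.3 m.
Barometric formula: P = P₀ exp(−z/H).
z/H = 3540.0/7851.3 = 0.45088; exp(−0.45088) = 0.63707.
P = 768 × 0.63707 = 489.27 torr.

P ≈ 489.3 torr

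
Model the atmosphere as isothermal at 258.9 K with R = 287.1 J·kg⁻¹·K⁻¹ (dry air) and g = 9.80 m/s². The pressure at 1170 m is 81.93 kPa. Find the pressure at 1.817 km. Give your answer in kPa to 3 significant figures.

P ≈ 75.2 kPa

Scale height: H = RT/g = 287.1 × 258.9 / 9.80 = 7584.7 m.
Between two levels, P₂ = P₁ exp(−Δz/H) with Δz = z₂ − z₁.
Δz = 1817.0 − 1170.0 = 647.00 m; Δz/H = 647.00/7584.7 = 0.085303.
P₂ = 81.93 × exp(−0.085303) = 81.93 × 0.91823 = 75.231 kPa.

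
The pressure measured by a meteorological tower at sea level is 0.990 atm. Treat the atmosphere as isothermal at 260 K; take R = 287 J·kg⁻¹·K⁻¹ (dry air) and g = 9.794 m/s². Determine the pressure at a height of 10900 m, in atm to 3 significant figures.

P ≈ 0.237 atm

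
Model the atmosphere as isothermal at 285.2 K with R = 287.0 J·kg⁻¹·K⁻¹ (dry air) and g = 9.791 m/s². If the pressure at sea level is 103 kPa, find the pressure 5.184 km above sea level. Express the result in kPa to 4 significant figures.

P ≈ 55.40 kPa

Scale height: H = RT/g = 287.0 × 285.2 / 9.791 = 8360.0 m.
Barometric formula: P = P₀ exp(−z/H).
z/H = 5184.0/8360.0 = 0.62010; exp(−0.62010) = 0.53789.
P = 103 × 0.53789 = 55.403 kPa.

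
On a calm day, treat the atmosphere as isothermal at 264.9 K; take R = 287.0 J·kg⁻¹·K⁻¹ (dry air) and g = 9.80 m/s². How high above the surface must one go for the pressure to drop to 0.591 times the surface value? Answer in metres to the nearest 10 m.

z ≈ 4080 m

Scale height: H = RT/g = 287.0 × 264.9 / 9.80 = 7757.8 m.
Set P/P₀ = exp(−z/H) = 0.591, so z = −H ln(0.591).
−ln(0.591) = 0.52594; z = 7757.8 × 0.52594 = 4080.1 m.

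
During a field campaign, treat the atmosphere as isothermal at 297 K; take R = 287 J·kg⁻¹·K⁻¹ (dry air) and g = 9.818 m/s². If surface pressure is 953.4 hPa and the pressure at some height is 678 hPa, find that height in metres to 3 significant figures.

Scale height: H = RT/g = 287 × 297 / 9.818 = 8681.9 m.
Invert the barometric formula: z = H ln(P₀/P).
P₀/P = 953.4/678 = 1.4062; ln(1.4062) = 0.34089.
z = 8681.9 × 0.34089 = 2959.6 m.

z ≈ 2960 m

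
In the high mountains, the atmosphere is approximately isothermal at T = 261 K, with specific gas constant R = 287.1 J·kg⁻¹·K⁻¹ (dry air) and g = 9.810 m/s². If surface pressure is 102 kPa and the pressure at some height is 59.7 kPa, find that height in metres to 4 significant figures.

z ≈ 4091 m

Scale height: H = RT/g = 287.1 × 261 / 9.810 = 7638.4 m.
Invert the barometric formula: z = H ln(P₀/P).
P₀/P = 102/59.7 = 1.7085; ln(1.7085) = 0.53562.
z = 7638.4 × 0.53562 = 4091.3 m.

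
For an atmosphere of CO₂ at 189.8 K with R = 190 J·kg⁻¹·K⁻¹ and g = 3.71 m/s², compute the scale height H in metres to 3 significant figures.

H ≈ 9720 m

The scale height of an isothermal atmosphere is H = RT/g.
H = 190 × 189.8 / 3.71 = 36062/3.71 = 9720.2 m.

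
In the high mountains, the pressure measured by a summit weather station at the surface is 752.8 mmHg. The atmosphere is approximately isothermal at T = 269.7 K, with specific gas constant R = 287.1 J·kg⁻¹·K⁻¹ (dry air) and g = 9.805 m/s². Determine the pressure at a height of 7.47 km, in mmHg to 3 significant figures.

P ≈ 292 mmHg

Scale height: H = RT/g = 287.1 × 269.7 / 9.805 = 7897.1 m.
Barometric formula: P = P₀ exp(−z/H).
z/H = 7470.0/7897.1 = 0.94592; exp(−0.94592) = 0.38832.
P = 752.8 × 0.38832 = 292.33 mmHg.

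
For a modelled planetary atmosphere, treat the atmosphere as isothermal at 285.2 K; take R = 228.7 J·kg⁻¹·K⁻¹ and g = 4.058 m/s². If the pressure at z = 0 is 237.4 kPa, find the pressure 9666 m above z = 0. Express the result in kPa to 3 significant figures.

Scale height: H = RT/g = 228.7 × 285.2 / 4.058 = 16073 m.
Barometric formula: P = P₀ exp(−z/H).
z/H = 9666.0/16073 = 0.60138; exp(−0.60138) = 0.54805.
P = 237.4 × 0.54805 = 130.11 kPa.

P ≈ 130 kPa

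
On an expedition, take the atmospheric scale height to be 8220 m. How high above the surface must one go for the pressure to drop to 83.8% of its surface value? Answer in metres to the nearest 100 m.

Set P/P₀ = exp(−z/H) = 0.838, so z = −H ln(0.838).
−ln(0.838) = 0.17674; z = 8220.0 × 0.17674 = 1452.8 m.

z ≈ 1500 m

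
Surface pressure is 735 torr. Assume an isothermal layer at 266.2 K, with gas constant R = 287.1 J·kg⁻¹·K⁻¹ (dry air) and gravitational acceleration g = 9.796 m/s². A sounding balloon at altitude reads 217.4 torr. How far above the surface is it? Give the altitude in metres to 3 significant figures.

z ≈ 9500 m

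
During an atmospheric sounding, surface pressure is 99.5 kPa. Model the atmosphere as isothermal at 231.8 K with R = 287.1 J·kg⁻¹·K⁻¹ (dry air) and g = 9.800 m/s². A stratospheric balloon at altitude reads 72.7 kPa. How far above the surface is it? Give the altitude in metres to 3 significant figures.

z ≈ 2130 m

Scale height: H = RT/g = 287.1 × 231.8 / 9.800 = 6790.8 m.
Invert the barometric formula: z = H ln(P₀/P).
P₀/P = 99.5/72.7 = 1.3686; ln(1.3686) = 0.31379.
z = 6790.8 × 0.31379 = 2130.9 m.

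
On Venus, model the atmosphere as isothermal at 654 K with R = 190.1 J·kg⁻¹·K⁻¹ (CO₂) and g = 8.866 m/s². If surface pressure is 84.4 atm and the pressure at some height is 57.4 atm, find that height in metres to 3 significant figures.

z ≈ 5410 m

Scale height: H = RT/g = 190.1 × 654 / 8.866 = 14023 m.
Invert the barometric formula: z = H ln(P₀/P).
P₀/P = 84.4/57.4 = 1.4704; ln(1.4704) = 0.38553.
z = 14023 × 0.38553 = 5406.3 m.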